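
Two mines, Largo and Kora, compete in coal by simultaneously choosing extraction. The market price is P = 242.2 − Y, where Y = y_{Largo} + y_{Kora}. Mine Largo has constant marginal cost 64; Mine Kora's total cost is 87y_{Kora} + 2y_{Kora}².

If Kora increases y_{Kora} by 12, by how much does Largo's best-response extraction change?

-6

Mine Largo's profit: π = y_{Largo}(242.2 − (y_{Largo} + y_{Kora})) − 64y_{Largo}.
∂π/∂y_{Largo} = 178.2 − 2y_{Largo} − y_{Kora} = 0, so y_{Largo} = 89.1 − 0.5y_{Kora}.
The reaction-function slope is −0.5, so a 12-unit rise in y_{Kora} moves y_{Largo} by −0.5 × 12 = −6. Largo's best response falls — the actions are strategic substitutes.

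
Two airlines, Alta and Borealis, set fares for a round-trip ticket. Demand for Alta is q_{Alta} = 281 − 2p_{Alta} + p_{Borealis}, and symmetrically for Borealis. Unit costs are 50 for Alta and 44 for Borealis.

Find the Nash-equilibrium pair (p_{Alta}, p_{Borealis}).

126.2, 123.8

Alta's profit: π = (p_{Alta} − 50)(281 − 2p_{Alta} + p_{Borealis}).
∂π/∂p_{Alta} = 381 − 4p_{Alta} + p_{Borealis} = 0 ⇒ p_{Alta} = 95.25 + 0.25p_{Borealis}.
Similarly p_{Borealis} = 92.25 + 0.25p_{Alta}.
Substituting the second reaction function into the first: p_{Alta} = 95.25 + 0.25(92.25 + 0.25p_{Alta}), which gives 0.9375p_{Alta} = 118.3125 ⇒ p_{Alta} = 126.2.
Then p_{Borealis} = 92.25 + 0.25·126.2 = 123.8.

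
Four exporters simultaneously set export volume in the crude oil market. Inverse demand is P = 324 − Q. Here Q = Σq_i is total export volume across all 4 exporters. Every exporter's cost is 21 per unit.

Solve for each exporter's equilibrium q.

60.6

A representative exporter's profit is π_i = q_i(324 − Q) − 21q_i, with Q = q_i + Σ_{j≠i} q_j.
First-order condition: 303 − 2q_i − Σ_{j≠i} q_j = 0.
With identical exporters, set every q_j = q: then 303 − 2q − 3q = 0, i.e. q = 303/5 = 60.6.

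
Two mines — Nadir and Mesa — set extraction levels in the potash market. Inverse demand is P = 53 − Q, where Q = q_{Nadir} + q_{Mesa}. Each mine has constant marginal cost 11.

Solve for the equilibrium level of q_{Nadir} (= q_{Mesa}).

Mine Nadir's profit: π = q_{Nadir}(53 − (q_{Nadir} + q_{Mesa})) − 11q_{Nadir}.
∂π/∂q_{Nadir} = 42 − 2q_{Nadir} − q_{Mesa} = 0, so q_{Nadir} = 21 − 0.5q_{Mesa}.
The game is symmetric, so in equilibrium q_{Mesa} = q_{Nadir}: the reaction function gives 1.5q_{Nadir} = 21, hence q_{Nadir} = 14.

14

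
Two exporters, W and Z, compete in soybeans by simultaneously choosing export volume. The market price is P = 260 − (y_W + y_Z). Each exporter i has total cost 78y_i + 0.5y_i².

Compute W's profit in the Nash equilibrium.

3105.375

Exporter W's profit: π = y_W(260 − (y_W + y_Z)) − 78y_W − 0.5y_W².
∂π/∂y_W = 182 − 3y_W − y_Z = 0, so y_W = 182/3 − (1/3)y_Z.
The game is symmetric, so in equilibrium y_Z = y_W: the reaction function gives (4/3)y_W = 182/3, hence y_W = 45.5.
Price P = 260 − 91 = 169.
W's profit: (169 − 78)·45.5 − 0.5(45.5)² = 3105.375.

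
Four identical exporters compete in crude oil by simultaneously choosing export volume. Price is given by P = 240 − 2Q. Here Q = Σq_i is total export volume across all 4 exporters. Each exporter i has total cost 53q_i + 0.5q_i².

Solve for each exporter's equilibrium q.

17

A representative exporter's profit is π_i = q_i(240 − 2Q) − 53q_i − 0.5q_i², with Q = q_i + Σ_{j≠i} q_j.
First-order condition: 187 − 5q_i − 2Σ_{j≠i} q_j = 0.
Imposing symmetry (q_j = q for all j) turns Σ_{j≠i} q_j into 3q, so 187 = 11q and q = 17.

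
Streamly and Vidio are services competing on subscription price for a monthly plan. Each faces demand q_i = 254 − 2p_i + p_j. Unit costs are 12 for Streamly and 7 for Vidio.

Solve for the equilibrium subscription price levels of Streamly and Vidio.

Streamly's profit: π = (p_{Streamly} − 12)(254 − 2p_{Streamly} + p_{Vidio}).
∂π/∂p_{Streamly} = 278 − 4p_{Streamly} + p_{Vidio} = 0 ⇒ p_{Streamly} = 69.5 + 0.25p_{Vidio}.
Similarly p_{Vidio} = 67 + 0.25p_{Streamly}.
Solving the two reaction functions simultaneously: (1 − (0.25)(0.25))p_{Streamly} = 69.5 + 0.25·67, so 0.9375p_{Streamly} = 86.25 and p_{Streamly} = 92.
Then p_{Vidio} = 67 + 0.25·92 = 90.

92, 90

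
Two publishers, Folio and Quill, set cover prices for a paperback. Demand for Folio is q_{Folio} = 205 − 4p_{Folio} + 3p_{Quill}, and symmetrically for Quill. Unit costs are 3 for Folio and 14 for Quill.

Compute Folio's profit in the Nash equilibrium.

Folio's profit: π = (p_{Folio} − 3)(205 − 4p_{Folio} + 3p_{Quill}).
∂π/∂p_{Folio} = 217 − 8p_{Folio} + 3p_{Quill} = 0 ⇒ p_{Folio} = 27.125 + 0.375p_{Quill}.
Similarly p_{Quill} = 32.625 + 0.375p_{Folio}.
Substituting the second reaction function into the first: p_{Folio} = 27.125 + 0.375(32.625 + 0.375p_{Folio}), which gives (55/64)p_{Folio} = 2519/64 ⇒ p_{Folio} = 45.8.
Then p_{Quill} = 32.625 + 0.375·45.8 = 49.8.
q_{Folio} = 205 − 4·45.8 + 3·49.8 = 171.2.
Profit = (45.8 − 3)·171.2 = 7327.36.

7327.36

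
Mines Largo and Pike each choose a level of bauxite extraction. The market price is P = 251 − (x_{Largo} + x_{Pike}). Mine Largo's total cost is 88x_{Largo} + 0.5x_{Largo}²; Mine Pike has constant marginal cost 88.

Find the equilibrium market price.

Mine Largo's profit: π = x_{Largo}(251 − (x_{Largo} + x_{Pike})) − 88x_{Largo} − 0.5x_{Largo}².
∂π/∂x_{Largo} = 163 − 3x_{Largo} − x_{Pike} = 0, so x_{Largo} = 163/3 − (1/3)x_{Pike}.
For Pike: ∂π/∂x_{Pike} = 163 − 2x_{Pike} − x_{Largo} = 0 ⇒ x_{Pike} = 81.5 − 0.5x_{Largo}.
Solving the two reaction functions simultaneously: (1 − (−1/3)(−0.5))x_{Largo} = 163/3 − (1/3)·81.5, so (5/6)x_{Largo} = 163/6 and x_{Largo} = 32.6.
Then x_{Pike} = 81.5 − 0.5·32.6 = 65.2.
Equilibrium price: P = 251 − 97.8 = 153.2.

153.2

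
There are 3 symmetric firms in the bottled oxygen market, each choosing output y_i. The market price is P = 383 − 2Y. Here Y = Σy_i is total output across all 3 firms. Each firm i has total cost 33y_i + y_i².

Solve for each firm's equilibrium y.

35

A representative firm's profit is π_i = y_i(383 − 2Y) − 33y_i − y_i², with Y = y_i + Σ_{j≠i} y_j.
First-order condition: 350 − 6y_i − 2Σ_{j≠i} y_j = 0.
With identical firms, set every y_j = y: then 350 − 6y − 4y = 0, i.e. y = 350/10 = 35.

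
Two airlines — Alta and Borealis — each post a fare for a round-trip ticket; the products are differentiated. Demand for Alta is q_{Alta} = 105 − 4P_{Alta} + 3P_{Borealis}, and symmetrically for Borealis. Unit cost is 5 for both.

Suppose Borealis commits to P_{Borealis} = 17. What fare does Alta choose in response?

Alta's profit: π = (P_{Alta} − 5)(105 − 4P_{Alta} + 3P_{Borealis}).
∂π/∂P_{Alta} = 125 − 8P_{Alta} + 3P_{Borealis} = 0 ⇒ P_{Alta} = 15.625 + 0.375P_{Borealis}.
At P_{Borealis} = 17: P_{Alta} = 15.625 + 0.375·17 = 22.

22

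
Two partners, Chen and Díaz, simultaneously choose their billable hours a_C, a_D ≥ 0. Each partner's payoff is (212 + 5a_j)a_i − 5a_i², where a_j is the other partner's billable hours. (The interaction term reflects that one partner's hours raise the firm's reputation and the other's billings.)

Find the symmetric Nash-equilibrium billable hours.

42.4

Chen's payoff is (212 + 5a_D)a_C − 5a_C².
∂π/∂a_C = 212 + 5a_D − 10a_C = 0, so a_C = 21.2 + 0.5a_D.
Setting a_C = a_D in the reaction function: a_C = 21.2 + 0.5a_C, so a_C = 21.2 / 0.5 = 42.4.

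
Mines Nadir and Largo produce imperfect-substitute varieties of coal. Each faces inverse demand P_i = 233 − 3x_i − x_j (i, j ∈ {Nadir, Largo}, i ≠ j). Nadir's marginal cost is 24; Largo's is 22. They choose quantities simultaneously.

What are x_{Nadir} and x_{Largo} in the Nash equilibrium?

29.8, 30.2

Mine Nadir's profit: π = x_{Nadir}(233 − 3x_{Nadir} − x_{Largo}) − 24x_{Nadir}.
∂π/∂x_{Nadir} = 209 − 6x_{Nadir} − x_{Largo} = 0 ⇒ x_{Nadir} = 209/6 − (1/6)x_{Largo}.
Similarly x_{Largo} = 211/6 − (1/6)x_{Nadir}.
Plugging x_{Largo} into Nadir's best response: x_{Nadir} = 209/6 − (1/6)(211/6 − (1/6)x_{Nadir}) ⇒ (35/36)x_{Nadir} = 1043/36, so x_{Nadir} = 29.8.
Then x_{Largo} = 211/6 − (1/6)·29.8 = 30.2.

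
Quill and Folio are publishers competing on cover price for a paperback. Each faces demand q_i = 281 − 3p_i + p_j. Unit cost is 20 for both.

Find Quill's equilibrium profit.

Quill's profit: π = (p_{Quill} − 20)(281 − 3p_{Quill} + p_{Folio}).
∂π/∂p_{Quill} = 341 − 6p_{Quill} + p_{Folio} = 0 ⇒ p_{Quill} = 341/6 + (1/6)p_{Folio}.
By symmetry p_{Folio} = p_{Quill}; substituting into the reaction function, (5/6)p_{Quill} = 341/6 and p_{Quill} = 68.2.
q_{Quill} = 281 − 3·68.2 + 68.2 = 144.6.
Profit = (68.2 − 20)·144.6 = 6969.72.

6969.72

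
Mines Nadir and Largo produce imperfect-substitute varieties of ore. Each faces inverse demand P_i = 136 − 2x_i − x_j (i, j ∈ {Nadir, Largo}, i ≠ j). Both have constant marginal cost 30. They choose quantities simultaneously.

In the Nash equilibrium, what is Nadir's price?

72.4

Mine Nadir's profit: π = x_{Nadir}(136 − 2x_{Nadir} − x_{Largo}) − 30x_{Nadir}.
∂π/∂x_{Nadir} = 106 − 4x_{Nadir} − x_{Largo} = 0 ⇒ x_{Nadir} = 26.5 − 0.25x_{Largo}.
The game is symmetric, so in equilibrium x_{Largo} = x_{Nadir}: the reaction function gives 1.25x_{Nadir} = 26.5, hence x_{Nadir} = 21.2.
P_{Nadir} = 136 − 2·21.2 − 21.2 = 72.4.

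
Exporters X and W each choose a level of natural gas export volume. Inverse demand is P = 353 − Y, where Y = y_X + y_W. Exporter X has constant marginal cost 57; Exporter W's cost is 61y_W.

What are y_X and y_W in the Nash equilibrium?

Exporter X's profit: π = y_X(353 − (y_X + y_W)) − 57y_X.
∂π/∂y_X = 296 − 2y_X − y_W = 0, so y_X = 148 − 0.5y_W.
By the same steps for W: y_W = 146 − 0.5y_X.
Substituting the second reaction function into the first: y_X = 148 − 0.5(146 − 0.5y_X), which gives 0.75y_X = 75 ⇒ y_X = 100.
Then y_W = 146 − 0.5·100 = 96.

100, 96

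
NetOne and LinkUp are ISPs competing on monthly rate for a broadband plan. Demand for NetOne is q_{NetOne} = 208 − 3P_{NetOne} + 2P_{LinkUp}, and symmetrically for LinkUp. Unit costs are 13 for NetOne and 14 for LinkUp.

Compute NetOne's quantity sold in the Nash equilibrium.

146.8125

NetOne's profit: π = (P_{NetOne} − 13)(208 − 3P_{NetOne} + 2P_{LinkUp}).
∂π/∂P_{NetOne} = 247 − 6P_{NetOne} + 2P_{LinkUp} = 0 ⇒ P_{NetOne} = 247/6 + (1/3)P_{LinkUp}.
Similarly P_{LinkUp} = 125/3 + (1/3)P_{NetOne}.
Plugging P_{LinkUp} into NetOne's best response: P_{NetOne} = 247/6 + (1/3)(125/3 + (1/3)P_{NetOne}) ⇒ (8/9)P_{NetOne} = 991/18, so P_{NetOne} = 61.9375.
Then P_{LinkUp} = 125/3 + (1/3)·61.9375 = 62.3125.
q_{NetOne} = 208 − 3·61.9375 + 2·62.3125 = 146.8125.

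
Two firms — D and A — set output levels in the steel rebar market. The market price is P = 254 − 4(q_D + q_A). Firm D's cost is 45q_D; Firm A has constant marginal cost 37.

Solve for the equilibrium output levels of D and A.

Firm D's profit: π = q_D(254 − 4(q_D + q_A)) − 45q_D.
∂π/∂q_D = 209 − 8q_D − 4q_A = 0, so q_D = 26.125 − 0.5q_A.
By the same steps for A: q_A = 27.125 − 0.5q_D.
Substituting the second reaction function into the first: q_D = 26.125 − 0.5(27.125 − 0.5q_D), which gives 0.75q_D = 12.5625 ⇒ q_D = 16.75.
Then q_A = 27.125 − 0.5·16.75 = 18.75.

16.75, 18.75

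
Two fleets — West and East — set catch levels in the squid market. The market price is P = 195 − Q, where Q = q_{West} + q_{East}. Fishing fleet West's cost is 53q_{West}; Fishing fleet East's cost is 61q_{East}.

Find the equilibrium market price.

Fishing fleet West's profit: π = q_{West}(195 − (q_{West} + q_{East})) − 53q_{West}.
∂π/∂q_{West} = 142 − 2q_{West} − q_{East} = 0, so q_{West} = 71 − 0.5q_{East}.
By the same steps for East: q_{East} = 67 − 0.5q_{West}.
Solving the two reaction functions simultaneously: (1 − (−0.5)(−0.5))q_{West} = 71 − 0.5·67, so 0.75q_{West} = 37.5 and q_{West} = 50.
Then q_{East} = 67 − 0.5·50 = 42.
Equilibrium price: P = 195 − 92 = 103.

103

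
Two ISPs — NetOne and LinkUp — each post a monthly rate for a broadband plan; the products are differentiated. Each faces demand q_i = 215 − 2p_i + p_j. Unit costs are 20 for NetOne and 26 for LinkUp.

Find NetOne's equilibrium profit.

8659.28

NetOne's profit: π = (p_{NetOne} − 20)(215 − 2p_{NetOne} + p_{LinkUp}).
∂π/∂p_{NetOne} = 255 − 4p_{NetOne} + p_{LinkUp} = 0 ⇒ p_{NetOne} = 63.75 + 0.25p_{LinkUp}.
Similarly p_{LinkUp} = 66.75 + 0.25p_{NetOne}.
Substituting the second reaction function into the first: p_{NetOne} = 63.75 + 0.25(66.75 + 0.25p_{NetOne}), which gives 0.9375p_{NetOne} = 80.4375 ⇒ p_{NetOne} = 85.8.
Then p_{LinkUp} = 66.75 + 0.25·85.8 = 88.2.
q_{NetOne} = 215 − 2·85.8 + 88.2 = 131.6.
Profit = (85.8 − 20)·131.6 = 8659.28.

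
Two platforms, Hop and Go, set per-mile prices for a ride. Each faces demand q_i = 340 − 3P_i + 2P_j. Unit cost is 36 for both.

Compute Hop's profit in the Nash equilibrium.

Hop's profit: π = (P_{Hop} − 36)(340 − 3P_{Hop} + 2P_{Go}).
∂π/∂P_{Hop} = 448 − 6P_{Hop} + 2P_{Go} = 0 ⇒ P_{Hop} = 224/3 + (1/3)P_{Go}.
The game is symmetric, so in equilibrium P_{Go} = P_{Hop}: the reaction function gives (2/3)P_{Hop} = 224/3, hence P_{Hop} = 112.
q_{Hop} = 340 − 3·112 + 2·112 = 228.
Profit = (112 − 36)·228 = 17328.

17328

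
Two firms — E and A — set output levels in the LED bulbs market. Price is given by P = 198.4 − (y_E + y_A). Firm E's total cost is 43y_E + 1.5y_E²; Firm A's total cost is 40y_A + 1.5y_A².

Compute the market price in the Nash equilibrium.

Firm E's profit: π = y_E(198.4 − (y_E + y_A)) − 43y_E − 1.5y_E².
∂π/∂y_E = 155.4 − 5y_E − y_A = 0, so y_E = 31.08 − 0.2y_A.
By the same steps for A: y_A = 31.68 − 0.2y_E.
Plugging y_A into E's best response: y_E = 31.08 − 0.2(31.68 − 0.2y_E) ⇒ 0.96y_E = 24.744, so y_E = 25.775.
Then y_A = 31.68 − 0.2·25.775 = 26.525.
Equilibrium price: P = 198.4 − 52.3 = 146.1.

146.1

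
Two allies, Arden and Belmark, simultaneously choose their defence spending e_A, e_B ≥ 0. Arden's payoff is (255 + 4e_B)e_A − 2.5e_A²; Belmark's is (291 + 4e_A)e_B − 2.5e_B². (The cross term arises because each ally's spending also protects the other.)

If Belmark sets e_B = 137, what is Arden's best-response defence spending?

Expanding Arden's payoff: 255e_A + 4e_Be_A − 2.5e_A².
∂π/∂e_A = 255 + 4e_B − 5e_A = 0, so e_A = 51 + 0.8e_B.
At e_B = 137: e_A = 51 + 0.8·137 = 160.6.

160.6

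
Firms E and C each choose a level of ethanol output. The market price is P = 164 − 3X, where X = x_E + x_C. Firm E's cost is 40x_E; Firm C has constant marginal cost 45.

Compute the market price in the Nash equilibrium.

Firm E's profit: π = x_E(164 − 3(x_E + x_C)) − 40x_E.
∂π/∂x_E = 124 − 6x_E − 3x_C = 0, so x_E = 62/3 − 0.5x_C.
By the same steps for C: x_C = 119/6 − 0.5x_E.
Solving the two reaction functions simultaneously: (1 − (−0.5)(−0.5))x_E = 62/3 − 0.5·(119/6), so 0.75x_E = 10.75 and x_E = 43/3.
Then x_C = 119/6 − 0.5·(43/3) = 38/3.
Equilibrium price: P = 164 − 3·27 = 83.

83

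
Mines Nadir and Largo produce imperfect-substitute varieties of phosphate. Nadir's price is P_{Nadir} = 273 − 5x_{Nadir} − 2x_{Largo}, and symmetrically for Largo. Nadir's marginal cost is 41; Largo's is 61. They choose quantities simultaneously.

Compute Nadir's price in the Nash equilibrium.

139.75

Mine Nadir's profit: π = x_{Nadir}(273 − 5x_{Nadir} − 2x_{Largo}) − 41x_{Nadir}.
∂π/∂x_{Nadir} = 232 − 10x_{Nadir} − 2x_{Largo} = 0 ⇒ x_{Nadir} = 23.2 − 0.2x_{Largo}.
Similarly x_{Largo} = 21.2 − 0.2x_{Nadir}.
Substituting the second reaction function into the first: x_{Nadir} = 23.2 − 0.2(21.2 − 0.2x_{Nadir}), which gives 0.96x_{Nadir} = 18.96 ⇒ x_{Nadir} = 19.75.
Then x_{Largo} = 21.2 − 0.2·19.75 = 17.25.
P_{Nadir} = 273 − 5·19.75 − 2·17.25 = 139.75.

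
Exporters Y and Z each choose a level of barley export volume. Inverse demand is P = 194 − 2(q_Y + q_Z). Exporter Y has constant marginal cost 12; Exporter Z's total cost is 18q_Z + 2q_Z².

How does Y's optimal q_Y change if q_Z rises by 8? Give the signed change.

Exporter Y's profit: π = q_Y(194 − 2(q_Y + q_Z)) − 12q_Y.
∂π/∂q_Y = 182 − 4q_Y − 2q_Z = 0, so q_Y = 45.5 − 0.5q_Z.
The reaction-function slope is −0.5, so an 8-unit rise in q_Z moves q_Y by −0.5 × 8 = −4. Y's best response falls — the actions are strategic substitutes.

-4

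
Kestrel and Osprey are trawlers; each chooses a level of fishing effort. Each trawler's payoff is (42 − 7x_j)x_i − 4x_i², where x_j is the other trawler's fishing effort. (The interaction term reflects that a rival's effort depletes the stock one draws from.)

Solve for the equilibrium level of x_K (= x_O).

Kestrel's payoff is (42 − 7x_O)x_K − 4x_K².
∂π/∂x_K = 42 − 7x_O − 8x_K = 0, so x_K = 5.25 − 0.875x_O.
Setting x_K = x_O in the reaction function: x_K = 5.25 − 0.875x_K, so x_K = 5.25 / 1.875 = 2.8.

2.8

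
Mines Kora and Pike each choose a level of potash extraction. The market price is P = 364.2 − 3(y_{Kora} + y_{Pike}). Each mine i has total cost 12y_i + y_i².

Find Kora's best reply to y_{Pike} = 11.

Mine Kora's profit: π = y_{Kora}(364.2 − 3(y_{Kora} + y_{Pike})) − 12y_{Kora} − y_{Kora}².
∂π/∂y_{Kora} = 352.2 − 8y_{Kora} − 3y_{Pike} = 0, so y_{Kora} = 44.025 − 0.375y_{Pike}.
At y_{Pike} = 11: y_{Kora} = 44.025 − 0.375·11 = 39.9.

39.9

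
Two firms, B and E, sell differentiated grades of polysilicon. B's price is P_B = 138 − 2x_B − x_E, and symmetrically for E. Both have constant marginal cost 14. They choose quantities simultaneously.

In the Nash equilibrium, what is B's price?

63.6

Firm B's profit: π = x_B(138 − 2x_B − x_E) − 14x_B.
∂π/∂x_B = 124 − 4x_B − x_E = 0 ⇒ x_B = 31 − 0.25x_E.
The game is symmetric, so in equilibrium x_E = x_B: the reaction function gives 1.25x_B = 31, hence x_B = 24.8.
P_B = 138 − 2·24.8 − 24.8 = 63.6.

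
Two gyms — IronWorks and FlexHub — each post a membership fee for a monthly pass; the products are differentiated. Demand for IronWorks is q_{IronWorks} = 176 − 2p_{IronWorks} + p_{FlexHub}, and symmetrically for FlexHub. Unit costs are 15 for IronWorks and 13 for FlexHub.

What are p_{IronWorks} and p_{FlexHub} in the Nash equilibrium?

68.4, 67.6

IronWorks's profit: π = (p_{IronWorks} − 15)(176 − 2p_{IronWorks} + p_{FlexHub}).
∂π/∂p_{IronWorks} = 206 − 4p_{IronWorks} + p_{FlexHub} = 0 ⇒ p_{IronWorks} = 51.5 + 0.25p_{FlexHub}.
Similarly p_{FlexHub} = 50.5 + 0.25p_{IronWorks}.
Plugging p_{FlexHub} into IronWorks's best response: p_{IronWorks} = 51.5 + 0.25(50.5 + 0.25p_{IronWorks}) ⇒ 0.9375p_{IronWorks} = 64.125, so p_{IronWorks} = 68.4.
Then p_{FlexHub} = 50.5 + 0.25·68.4 = 67.6.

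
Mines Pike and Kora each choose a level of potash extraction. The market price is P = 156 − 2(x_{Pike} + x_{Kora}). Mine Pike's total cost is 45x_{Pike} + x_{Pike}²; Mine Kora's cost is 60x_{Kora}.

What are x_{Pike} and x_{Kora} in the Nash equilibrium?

Mine Pike's profit: π = x_{Pike}(156 − 2(x_{Pike} + x_{Kora})) − 45x_{Pike} − x_{Pike}².
∂π/∂x_{Pike} = 111 − 6x_{Pike} − 2x_{Kora} = 0, so x_{Pike} = 18.5 − (1/3)x_{Kora}.
For Kora: ∂π/∂x_{Kora} = 96 − 4x_{Kora} − 2x_{Pike} = 0 ⇒ x_{Kora} = 24 − 0.5x_{Pike}.
Plugging x_{Kora} into Pike's best response: x_{Pike} = 18.5 − (1/3)(24 − 0.5x_{Pike}) ⇒ (5/6)x_{Pike} = 10.5, so x_{Pike} = 12.6.
Then x_{Kora} = 24 − 0.5·12.6 = 17.7.

12.6, 17.7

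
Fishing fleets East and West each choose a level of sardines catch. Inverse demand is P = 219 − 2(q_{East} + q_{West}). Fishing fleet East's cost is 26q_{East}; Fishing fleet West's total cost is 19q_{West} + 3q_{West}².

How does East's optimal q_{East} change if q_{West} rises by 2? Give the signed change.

Fishing fleet East's profit: π = q_{East}(219 − 2(q_{East} + q_{West})) − 26q_{East}.
∂π/∂q_{East} = 193 − 4q_{East} − 2q_{West} = 0, so q_{East} = 48.25 − 0.5q_{West}.
The reaction-function slope is −0.5, so a 2-unit rise in q_{West} moves q_{East} by −0.5 × 2 = −1. East's best response falls — the actions are strategic substitutes.

-1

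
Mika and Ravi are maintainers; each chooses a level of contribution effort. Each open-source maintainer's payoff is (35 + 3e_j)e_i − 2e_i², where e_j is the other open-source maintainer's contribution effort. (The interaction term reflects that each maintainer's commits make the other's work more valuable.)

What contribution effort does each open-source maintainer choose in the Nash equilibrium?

Mika's payoff is (35 + 3e_R)e_M − 2e_M².
∂π/∂e_M = 35 + 3e_R − 4e_M = 0, so e_M = 8.75 + 0.75e_R.
By symmetry e_R = e_M; substituting into the reaction function, 0.25e_M = 8.75 and e_M = 35.

35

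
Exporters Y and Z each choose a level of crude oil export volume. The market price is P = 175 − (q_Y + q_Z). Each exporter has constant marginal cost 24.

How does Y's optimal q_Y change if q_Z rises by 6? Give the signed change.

Exporter Y's profit: π = q_Y(175 − (q_Y + q_Z)) − 24q_Y.
∂π/∂q_Y = 151 − 2q_Y − q_Z = 0, so q_Y = 75.5 − 0.5q_Z.
The reaction-function slope is −0.5, so a 6-unit rise in q_Z moves q_Y by −0.5 × 6 = −3. Y's best response falls — the actions are strategic substitutes.

-3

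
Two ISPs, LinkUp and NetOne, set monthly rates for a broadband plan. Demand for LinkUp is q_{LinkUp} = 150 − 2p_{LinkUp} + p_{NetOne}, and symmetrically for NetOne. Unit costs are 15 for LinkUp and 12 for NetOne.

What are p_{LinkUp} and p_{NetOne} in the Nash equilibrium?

LinkUp's profit: π = (p_{LinkUp} − 15)(150 − 2p_{LinkUp} + p_{NetOne}).
∂π/∂p_{LinkUp} = 180 − 4p_{LinkUp} + p_{NetOne} = 0 ⇒ p_{LinkUp} = 45 + 0.25p_{NetOne}.
Similarly p_{NetOne} = 43.5 + 0.25p_{LinkUp}.
Solving the two reaction functions simultaneously: (1 − (0.25)(0.25))p_{LinkUp} = 45 + 0.25·43.5, so 0.9375p_{LinkUp} = 55.875 and p_{LinkUp} = 59.6.
Then p_{NetOne} = 43.5 + 0.25·59.6 = 58.4.

59.6, 58.4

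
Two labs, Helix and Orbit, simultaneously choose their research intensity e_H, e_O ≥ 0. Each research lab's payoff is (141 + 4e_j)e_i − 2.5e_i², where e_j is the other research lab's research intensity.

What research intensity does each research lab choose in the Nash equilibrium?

Helix's payoff is (141 + 4e_O)e_H − 2.5e_H².
∂π/∂e_H = 141 + 4e_O − 5e_H = 0, so e_H = 28.2 + 0.8e_O.
The game is symmetric, so in equilibrium e_O = e_H: the reaction function gives 0.2e_H = 28.2, hence e_H = 141.

141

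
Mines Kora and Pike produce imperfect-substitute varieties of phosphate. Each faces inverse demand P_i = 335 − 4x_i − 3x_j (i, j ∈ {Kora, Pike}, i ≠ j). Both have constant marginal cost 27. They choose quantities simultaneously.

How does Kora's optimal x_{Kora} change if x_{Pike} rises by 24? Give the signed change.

-9

Mine Kora's profit: π = x_{Kora}(335 − 4x_{Kora} − 3x_{Pike}) − 27x_{Kora}.
∂π/∂x_{Kora} = 308 − 8x_{Kora} − 3x_{Pike} = 0 ⇒ x_{Kora} = 38.5 − 0.375x_{Pike}.
The reaction-function slope is −0.375, so a 24-unit rise in x_{Pike} moves x_{Kora} by −0.375 × 24 = −9. Kora's best response falls — the actions are strategic substitutes.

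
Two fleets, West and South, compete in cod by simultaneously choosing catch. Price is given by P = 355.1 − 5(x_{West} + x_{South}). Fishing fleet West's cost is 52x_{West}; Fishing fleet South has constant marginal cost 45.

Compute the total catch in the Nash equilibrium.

40.88

Fishing fleet West's profit: π = x_{West}(355.1 − 5(x_{West} + x_{South})) − 52x_{West}.
∂π/∂x_{West} = 303.1 − 10x_{West} − 5x_{South} = 0, so x_{West} = 30.31 − 0.5x_{South}.
By the same steps for South: x_{South} = 31.01 − 0.5x_{West}.
Substituting the second reaction function into the first: x_{West} = 30.31 − 0.5(31.01 − 0.5x_{West}), which gives 0.75x_{West} = 14.805 ⇒ x_{West} = 19.74.
Then x_{South} = 31.01 − 0.5·19.74 = 21.14.
Total catch: 19.74 + 21.14 = 40.88.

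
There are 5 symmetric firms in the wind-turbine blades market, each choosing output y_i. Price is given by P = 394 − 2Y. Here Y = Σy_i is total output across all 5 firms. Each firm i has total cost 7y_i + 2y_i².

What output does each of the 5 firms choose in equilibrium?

A representative firm's profit is π_i = y_i(394 − 2Y) − 7y_i − 2y_i², with Y = y_i + Σ_{j≠i} y_j.
First-order condition: 387 − 8y_i − 2Σ_{j≠i} y_j = 0.
Imposing symmetry (y_j = y for all j) turns Σ_{j≠i} y_j into 4y, so 387 = 16y and y = 24.1875.

24.1875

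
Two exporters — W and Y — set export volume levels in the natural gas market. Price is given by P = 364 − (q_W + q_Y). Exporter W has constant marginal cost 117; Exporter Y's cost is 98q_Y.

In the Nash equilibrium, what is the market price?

Exporter W's profit: π = q_W(364 − (q_W + q_Y)) − 117q_W.
∂π/∂q_W = 247 − 2q_W − q_Y = 0, so q_W = 123.5 − 0.5q_Y.
By the same steps for Y: q_Y = 133 − 0.5q_W.
Plugging q_Y into W's best response: q_W = 123.5 − 0.5(133 − 0.5q_W) ⇒ 0.75q_W = 57, so q_W = 76.
Then q_Y = 133 − 0.5·76 = 95.
Equilibrium price: P = 364 − 171 = 193.

193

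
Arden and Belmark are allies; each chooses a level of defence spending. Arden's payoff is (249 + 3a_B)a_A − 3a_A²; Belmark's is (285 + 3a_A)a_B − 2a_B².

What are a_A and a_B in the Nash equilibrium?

Expanding Arden's payoff: 249a_A + 3a_Ba_A − 3a_A².
∂π/∂a_A = 249 + 3a_B − 6a_A = 0, so a_A = 41.5 + 0.5a_B.
Likewise for Belmark: a_B = 71.25 + 0.75a_A.
Plugging a_B into Arden's best response: a_A = 41.5 + 0.5(71.25 + 0.75a_A) ⇒ 0.625a_A = 77.125, so a_A = 123.4.
Then a_B = 71.25 + 0.75·123.4 = 163.8.

123.4, 163.8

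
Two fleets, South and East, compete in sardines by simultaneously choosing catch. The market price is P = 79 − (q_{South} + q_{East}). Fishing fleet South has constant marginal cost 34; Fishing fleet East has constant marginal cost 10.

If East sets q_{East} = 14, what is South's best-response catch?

Fishing fleet South's profit: π = q_{South}(79 − (q_{South} + q_{East})) − 34q_{South}.
∂π/∂q_{South} = 45 − 2q_{South} − q_{East} = 0, so q_{South} = 22.5 − 0.5q_{East}.
At q_{East} = 14: q_{South} = 22.5 − 0.5·14 = 15.5.

15.5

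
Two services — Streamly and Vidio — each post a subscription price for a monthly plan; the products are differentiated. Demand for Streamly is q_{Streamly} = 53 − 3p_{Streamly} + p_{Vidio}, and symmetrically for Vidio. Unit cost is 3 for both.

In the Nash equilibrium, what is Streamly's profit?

Streamly's profit: π = (p_{Streamly} − 3)(53 − 3p_{Streamly} + p_{Vidio}).
∂π/∂p_{Streamly} = 62 − 6p_{Streamly} + p_{Vidio} = 0 ⇒ p_{Streamly} = 31/3 + (1/6)p_{Vidio}.
Setting p_{Streamly} = p_{Vidio} in the reaction function: p_{Streamly} = 31/3 + (1/6)p_{Streamly}, so p_{Streamly} = (31/3) / (5/6) = 12.4.
q_{Streamly} = 53 − 3·12.4 + 12.4 = 28.2.
Profit = (12.4 − 3)·28.2 = 265.08.

265.08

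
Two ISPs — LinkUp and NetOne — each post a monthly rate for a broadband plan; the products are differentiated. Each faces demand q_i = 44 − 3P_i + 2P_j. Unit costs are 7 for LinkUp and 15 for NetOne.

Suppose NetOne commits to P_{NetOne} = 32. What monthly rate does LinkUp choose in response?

LinkUp's profit: π = (P_{LinkUp} − 7)(44 − 3P_{LinkUp} + 2P_{NetOne}).
∂π/∂P_{LinkUp} = 65 − 6P_{LinkUp} + 2P_{NetOne} = 0 ⇒ P_{LinkUp} = 65/6 + (1/3)P_{NetOne}.
At P_{NetOne} = 32: P_{LinkUp} = 65/6 + (1/3)·32 = 21.5.

21.5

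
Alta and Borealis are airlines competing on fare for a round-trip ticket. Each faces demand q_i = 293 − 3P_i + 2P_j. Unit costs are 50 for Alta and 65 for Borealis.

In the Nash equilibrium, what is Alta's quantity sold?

Alta's profit: π = (P_{Alta} − 50)(293 − 3P_{Alta} + 2P_{Borealis}).
∂π/∂P_{Alta} = 443 − 6P_{Alta} + 2P_{Borealis} = 0 ⇒ P_{Alta} = 443/6 + (1/3)P_{Borealis}.
Similarly P_{Borealis} = 244/3 + (1/3)P_{Alta}.
Substituting the second reaction function into the first: P_{Alta} = 443/6 + (1/3)(244/3 + (1/3)P_{Alta}), which gives (8/9)P_{Alta} = 1817/18 ⇒ P_{Alta} = 113.5625.
Then P_{Borealis} = 244/3 + (1/3)·113.5625 = 119.1875.
q_{Alta} = 293 − 3·113.5625 + 2·119.1875 = 190.6875.

190.6875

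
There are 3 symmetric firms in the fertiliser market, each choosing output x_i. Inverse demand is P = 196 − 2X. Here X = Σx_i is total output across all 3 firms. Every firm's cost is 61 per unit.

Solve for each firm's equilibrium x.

A representative firm's profit is π_i = x_i(196 − 2X) − 61x_i, with X = x_i + Σ_{j≠i} x_j.
First-order condition: 135 − 4x_i − 2Σ_{j≠i} x_j = 0.
With identical firms, set every x_j = x: then 135 − 4x − 4x = 0, i.e. x = 135/8 = 16.875.

16.875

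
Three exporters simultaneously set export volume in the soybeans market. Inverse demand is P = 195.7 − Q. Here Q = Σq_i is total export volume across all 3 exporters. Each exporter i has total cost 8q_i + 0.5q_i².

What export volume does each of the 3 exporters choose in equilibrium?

37.54

A representative exporter's profit is π_i = q_i(195.7 − Q) − 8q_i − 0.5q_i², with Q = q_i + Σ_{j≠i} q_j.
First-order condition: 187.7 − 3q_i − Σ_{j≠i} q_j = 0.
Imposing symmetry (q_j = q for all j) turns Σ_{j≠i} q_j into 2q, so 187.7 = 5q and q = 37.54.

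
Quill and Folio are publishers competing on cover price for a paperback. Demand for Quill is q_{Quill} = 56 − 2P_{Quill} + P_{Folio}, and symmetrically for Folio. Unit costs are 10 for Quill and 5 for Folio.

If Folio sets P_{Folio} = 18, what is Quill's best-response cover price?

23.5

Quill's profit: π = (P_{Quill} − 10)(56 − 2P_{Quill} + P_{Folio}).
∂π/∂P_{Quill} = 76 − 4P_{Quill} + P_{Folio} = 0 ⇒ P_{Quill} = 19 + 0.25P_{Folio}.
At P_{Folio} = 18: P_{Quill} = 19 + 0.25·18 = 23.5.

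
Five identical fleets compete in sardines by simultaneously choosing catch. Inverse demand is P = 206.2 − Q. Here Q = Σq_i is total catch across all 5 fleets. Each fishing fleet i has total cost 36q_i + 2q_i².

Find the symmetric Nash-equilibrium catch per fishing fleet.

17.02

A representative fishing fleet's profit is π_i = q_i(206.2 − Q) − 36q_i − 2q_i², with Q = q_i + Σ_{j≠i} q_j.
First-order condition: 170.2 − 6q_i − Σ_{j≠i} q_j = 0.
In a symmetric equilibrium every fishing fleet chooses the same q, so Σ_{j≠i} q_j = 4q. The condition becomes 170.2 − 10q = 0, giving q = 170.2/10 = 17.02.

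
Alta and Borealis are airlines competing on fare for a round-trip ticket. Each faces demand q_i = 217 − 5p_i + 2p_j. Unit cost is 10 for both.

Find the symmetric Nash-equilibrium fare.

33.375

Alta's profit: π = (p_{Alta} − 10)(217 − 5p_{Alta} + 2p_{Borealis}).
∂π/∂p_{Alta} = 267 − 10p_{Alta} + 2p_{Borealis} = 0 ⇒ p_{Alta} = 26.7 + 0.2p_{Borealis}.
The game is symmetric, so in equilibrium p_{Borealis} = p_{Alta}: the reaction function gives 0.8p_{Alta} = 26.7, hence p_{Alta} = 33.375.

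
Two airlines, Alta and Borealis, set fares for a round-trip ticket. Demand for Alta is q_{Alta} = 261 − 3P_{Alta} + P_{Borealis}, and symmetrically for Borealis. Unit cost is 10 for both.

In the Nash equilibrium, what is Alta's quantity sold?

144.6

Alta's profit: π = (P_{Alta} − 10)(261 − 3P_{Alta} + P_{Borealis}).
∂π/∂P_{Alta} = 291 − 6P_{Alta} + P_{Borealis} = 0 ⇒ P_{Alta} = 48.5 + (1/6)P_{Borealis}.
By symmetry P_{Borealis} = P_{Alta}; substituting into the reaction function, (5/6)P_{Alta} = 48.5 and P_{Alta} = 58.2.
q_{Alta} = 261 − 3·58.2 + 58.2 = 144.6.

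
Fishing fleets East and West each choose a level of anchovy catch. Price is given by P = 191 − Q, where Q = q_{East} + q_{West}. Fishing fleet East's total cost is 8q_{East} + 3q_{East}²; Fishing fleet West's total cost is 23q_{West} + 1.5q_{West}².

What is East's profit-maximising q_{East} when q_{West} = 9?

21.75

Fishing fleet East's profit: π = q_{East}(191 − (q_{East} + q_{West})) − 8q_{East} − 3q_{East}².
∂π/∂q_{East} = 183 − 8q_{East} − q_{West} = 0, so q_{East} = 22.875 − 0.125q_{West}.
At q_{West} = 9: q_{East} = 22.875 − 0.125·9 = 21.75.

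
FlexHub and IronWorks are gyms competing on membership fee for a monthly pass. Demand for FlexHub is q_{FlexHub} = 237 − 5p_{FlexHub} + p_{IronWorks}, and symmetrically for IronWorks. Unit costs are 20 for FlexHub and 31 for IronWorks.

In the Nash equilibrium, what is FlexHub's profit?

FlexHub's profit: π = (p_{FlexHub} − 20)(237 − 5p_{FlexHub} + p_{IronWorks}).
∂π/∂p_{FlexHub} = 337 − 10p_{FlexHub} + p_{IronWorks} = 0 ⇒ p_{FlexHub} = 33.7 + 0.1p_{IronWorks}.
Similarly p_{IronWorks} = 39.2 + 0.1p_{FlexHub}.
Plugging p_{IronWorks} into FlexHub's best response: p_{FlexHub} = 33.7 + 0.1(39.2 + 0.1p_{FlexHub}) ⇒ 0.99p_{FlexHub} = 37.62, so p_{FlexHub} = 38.
Then p_{IronWorks} = 39.2 + 0.1·38 = 43.
q_{FlexHub} = 237 − 5·38 + 43 = 90.
Profit = (38 − 20)·90 = 1620.

1620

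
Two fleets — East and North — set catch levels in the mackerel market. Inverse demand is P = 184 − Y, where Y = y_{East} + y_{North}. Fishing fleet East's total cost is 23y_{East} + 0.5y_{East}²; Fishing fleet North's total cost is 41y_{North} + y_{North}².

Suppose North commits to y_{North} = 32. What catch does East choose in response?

43

Fishing fleet East's profit: π = y_{East}(184 − (y_{East} + y_{North})) − 23y_{East} − 0.5y_{East}².
∂π/∂y_{East} = 161 − 3y_{East} − y_{North} = 0, so y_{East} = 161/3 − (1/3)y_{North}.
At y_{North} = 32: y_{East} = 161/3 − (1/3)·32 = 43.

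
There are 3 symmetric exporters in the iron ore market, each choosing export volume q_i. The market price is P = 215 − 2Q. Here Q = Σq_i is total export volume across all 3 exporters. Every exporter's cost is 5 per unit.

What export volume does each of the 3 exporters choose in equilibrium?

26.25

A representative exporter's profit is π_i = q_i(215 − 2Q) − 5q_i, with Q = q_i + Σ_{j≠i} q_j.
First-order condition: 210 − 4q_i − 2Σ_{j≠i} q_j = 0.
Imposing symmetry (q_j = q for all j) turns Σ_{j≠i} q_j into 2q, so 210 = 8q and q = 26.25.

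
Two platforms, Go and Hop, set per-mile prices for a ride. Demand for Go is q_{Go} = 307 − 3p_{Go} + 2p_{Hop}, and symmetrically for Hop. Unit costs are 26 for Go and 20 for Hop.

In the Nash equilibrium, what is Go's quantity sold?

Go's profit: π = (p_{Go} − 26)(307 − 3p_{Go} + 2p_{Hop}).
∂π/∂p_{Go} = 385 − 6p_{Go} + 2p_{Hop} = 0 ⇒ p_{Go} = 385/6 + (1/3)p_{Hop}.
Similarly p_{Hop} = 367/6 + (1/3)p_{Go}.
Plugging p_{Hop} into Go's best response: p_{Go} = 385/6 + (1/3)(367/6 + (1/3)p_{Go}) ⇒ (8/9)p_{Go} = 761/9, so p_{Go} = 95.125.
Then p_{Hop} = 367/6 + (1/3)·95.125 = 92.875.
q_{Go} = 307 − 3·95.125 + 2·92.875 = 207.375.

207.375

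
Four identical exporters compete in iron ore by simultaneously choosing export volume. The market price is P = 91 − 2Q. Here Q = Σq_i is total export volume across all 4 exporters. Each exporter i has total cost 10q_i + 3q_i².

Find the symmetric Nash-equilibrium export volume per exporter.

A representative exporter's profit is π_i = q_i(91 − 2Q) − 10q_i − 3q_i², with Q = q_i + Σ_{j≠i} q_j.
First-order condition: 81 − 10q_i − 2Σ_{j≠i} q_j = 0.
In a symmetric equilibrium every exporter chooses the same q, so Σ_{j≠i} q_j = 3q. The condition becomes 81 − 16q = 0, giving q = 81/16 = 5.0625.

5.0625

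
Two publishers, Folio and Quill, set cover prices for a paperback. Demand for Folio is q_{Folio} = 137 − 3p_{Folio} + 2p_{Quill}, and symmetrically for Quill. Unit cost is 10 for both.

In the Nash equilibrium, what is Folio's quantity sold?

Folio's profit: π = (p_{Folio} − 10)(137 − 3p_{Folio} + 2p_{Quill}).
∂π/∂p_{Folio} = 167 − 6p_{Folio} + 2p_{Quill} = 0 ⇒ p_{Folio} = 167/6 + (1/3)p_{Quill}.
By symmetry p_{Quill} = p_{Folio}; substituting into the reaction function, (2/3)p_{Folio} = 167/6 and p_{Folio} = 41.75.
q_{Folio} = 137 − 3·41.75 + 2·41.75 = 95.25.

95.25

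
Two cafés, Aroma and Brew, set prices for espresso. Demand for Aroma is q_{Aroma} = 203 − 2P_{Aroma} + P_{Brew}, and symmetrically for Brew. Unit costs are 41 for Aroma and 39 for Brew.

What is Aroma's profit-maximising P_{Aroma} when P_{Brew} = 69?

88.5

Aroma's profit: π = (P_{Aroma} − 41)(203 − 2P_{Aroma} + P_{Brew}).
∂π/∂P_{Aroma} = 285 − 4P_{Aroma} + P_{Brew} = 0 ⇒ P_{Aroma} = 71.25 + 0.25P_{Brew}.
At P_{Brew} = 69: P_{Aroma} = 71.25 + 0.25·69 = 88.5.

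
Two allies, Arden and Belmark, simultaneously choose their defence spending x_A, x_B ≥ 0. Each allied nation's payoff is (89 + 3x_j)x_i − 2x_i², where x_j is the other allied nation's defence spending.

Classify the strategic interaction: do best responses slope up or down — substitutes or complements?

strategic complements

Arden's payoff is (89 + 3x_B)x_A − 2x_A².
∂π/∂x_A = 89 + 3x_B − 4x_A = 0, so x_A = 22.25 + 0.75x_B.
The best-response slope dx_A/dx_B = 0.75 > 0: the reaction function is upward-sloping, so the choices are strategic complements.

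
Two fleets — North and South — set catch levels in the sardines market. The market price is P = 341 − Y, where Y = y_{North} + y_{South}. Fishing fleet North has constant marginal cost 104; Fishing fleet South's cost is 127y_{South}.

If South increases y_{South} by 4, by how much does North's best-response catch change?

Fishing fleet North's profit: π = y_{North}(341 − (y_{North} + y_{South})) − 104y_{North}.
∂π/∂y_{North} = 237 − 2y_{North} − y_{South} = 0, so y_{North} = 118.5 − 0.5y_{South}.
The reaction-function slope is −0.5, so a 4-unit rise in y_{South} moves y_{North} by −0.5 × 4 = −2. North's best response falls — the actions are strategic substitutes.

-2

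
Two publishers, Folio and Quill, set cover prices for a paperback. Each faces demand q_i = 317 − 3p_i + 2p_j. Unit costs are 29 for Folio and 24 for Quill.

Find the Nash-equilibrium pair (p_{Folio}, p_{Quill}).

Folio's profit: π = (p_{Folio} − 29)(317 − 3p_{Folio} + 2p_{Quill}).
∂π/∂p_{Folio} = 404 − 6p_{Folio} + 2p_{Quill} = 0 ⇒ p_{Folio} = 202/3 + (1/3)p_{Quill}.
Similarly p_{Quill} = 389/6 + (1/3)p_{Folio}.
Substituting the second reaction function into the first: p_{Folio} = 202/3 + (1/3)(389/6 + (1/3)p_{Folio}), which gives (8/9)p_{Folio} = 1601/18 ⇒ p_{Folio} = 100.0625.
Then p_{Quill} = 389/6 + (1/3)·100.0625 = 98.1875.

100.0625, 98.1875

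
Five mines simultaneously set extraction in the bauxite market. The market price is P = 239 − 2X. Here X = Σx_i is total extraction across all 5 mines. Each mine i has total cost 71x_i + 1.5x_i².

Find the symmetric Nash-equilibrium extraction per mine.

11.2

A representative mine's profit is π_i = x_i(239 − 2X) − 71x_i − 1.5x_i², with X = x_i + Σ_{j≠i} x_j.
First-order condition: 168 − 7x_i − 2Σ_{j≠i} x_j = 0.
In a symmetric equilibrium every mine chooses the same x, so Σ_{j≠i} x_j = 4x. The condition becomes 168 − 15x = 0, giving x = 168/15 = 11.2.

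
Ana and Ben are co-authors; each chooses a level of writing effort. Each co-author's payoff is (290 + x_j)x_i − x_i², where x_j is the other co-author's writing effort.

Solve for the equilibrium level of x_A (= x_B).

290

Ana's payoff is (290 + x_B)x_A − x_A².
∂π/∂x_A = 290 + x_B − 2x_A = 0, so x_A = 145 + 0.5x_B.
By symmetry x_B = x_A; substituting into the reaction function, 0.5x_A = 145 and x_A = 290.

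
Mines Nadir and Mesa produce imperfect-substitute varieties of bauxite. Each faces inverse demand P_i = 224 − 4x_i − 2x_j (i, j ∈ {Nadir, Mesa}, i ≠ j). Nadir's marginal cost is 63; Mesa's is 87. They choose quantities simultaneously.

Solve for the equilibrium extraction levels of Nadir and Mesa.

16.9, 12.9

Mine Nadir's profit: π = x_{Nadir}(224 − 4x_{Nadir} − 2x_{Mesa}) − 63x_{Nadir}.
∂π/∂x_{Nadir} = 161 − 8x_{Nadir} − 2x_{Mesa} = 0 ⇒ x_{Nadir} = 20.125 − 0.25x_{Mesa}.
Similarly x_{Mesa} = 17.125 − 0.25x_{Nadir}.
Plugging x_{Mesa} into Nadir's best response: x_{Nadir} = 20.125 − 0.25(17.125 − 0.25x_{Nadir}) ⇒ 0.9375x_{Nadir} = 507/32, so x_{Nadir} = 16.9.
Then x_{Mesa} = 17.125 − 0.25·16.9 = 12.9.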